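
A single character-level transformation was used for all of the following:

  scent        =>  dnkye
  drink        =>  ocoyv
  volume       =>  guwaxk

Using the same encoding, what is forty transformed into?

qucej

Two shifts are in play — +6 for a/e/i/o/u, +11 for every other letter.
For forty: f(cons)+11=q, o(vowel)+6=u, r(cons)+11=c, t(cons)+11=e, y(cons)+11=j.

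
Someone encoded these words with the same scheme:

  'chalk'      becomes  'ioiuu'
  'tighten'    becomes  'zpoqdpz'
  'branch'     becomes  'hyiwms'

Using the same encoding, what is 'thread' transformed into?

In chalk: c→i is +6, h→o is +7, a→i is +8, l→u is +9 — the shift increases by 1 each position. Each letter shifts forward by (position + 6), i.e. 6, 7, 8, … — the shift grows by one for each successive letter.
On thread: t+6=z, h+7=o, r+8=z, e+9=n, a+10=k, d+11=o.

zoznko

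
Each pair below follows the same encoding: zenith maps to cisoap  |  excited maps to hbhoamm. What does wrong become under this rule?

zvttn

In zenith: z→c is +3, e→i is +4, n→s is +5, i→o is +6 — the shift increases by 1 each position. Each letter shifts forward by (position + 3), i.e. 3, 4, 5, … — the shift grows by one for each successive letter.
Applying it to wrong: w+3=z, r+4=v, o+5=t, n+6=t, g+7=n.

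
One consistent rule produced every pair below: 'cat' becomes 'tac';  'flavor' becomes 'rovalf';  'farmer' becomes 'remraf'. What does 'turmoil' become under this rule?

The word is simply reversed.
Applying it to turmoil: reverse → liomrut.

liomrut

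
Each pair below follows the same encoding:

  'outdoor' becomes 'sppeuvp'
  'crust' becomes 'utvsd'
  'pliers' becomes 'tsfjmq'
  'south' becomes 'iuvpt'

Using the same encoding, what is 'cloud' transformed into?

The output letters match the input read backwards, each shifted +1: outdoor reversed is roodtuo. Two steps: reverse the string, then apply a Caesar shift of +1.
On cloud: reverse → duolc; then shift: d+1=e, u+1=v, o+1=p, l+1=m, c+1=d.

evpmd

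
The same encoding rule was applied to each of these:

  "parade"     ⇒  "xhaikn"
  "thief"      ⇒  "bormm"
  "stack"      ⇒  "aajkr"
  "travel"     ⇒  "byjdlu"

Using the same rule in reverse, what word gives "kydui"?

It's a Vigenère-style cipher with numeric key [8,7,9]: position i shifts by key[i mod 3].
Decoding kydui: k−8=c, y−7=r, d−9=u, u−8=m, i−7=b.

crumb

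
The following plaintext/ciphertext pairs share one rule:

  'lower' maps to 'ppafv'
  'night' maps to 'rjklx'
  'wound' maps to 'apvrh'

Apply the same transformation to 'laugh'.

Vowels shift forward by 1 and consonants shift forward by 4.
On laugh: l(cons)+4=p, a(vowel)+1=b, u(vowel)+1=v, g(cons)+4=k, h(cons)+4=l.

pbvkl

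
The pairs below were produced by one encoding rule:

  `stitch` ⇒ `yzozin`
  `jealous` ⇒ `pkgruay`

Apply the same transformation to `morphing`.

suxvnotm

Compare letters: s→y is +6, t→z is +6, i→o is +6 — a constant shift. Every letter moves 6 places later in the alphabet, wrapping around z→a.
Applying it to morphing: m+6=s, o+6=u, r+6=x, p+6=v, h+6=n, i+6=o, n+6=t, g+6=m.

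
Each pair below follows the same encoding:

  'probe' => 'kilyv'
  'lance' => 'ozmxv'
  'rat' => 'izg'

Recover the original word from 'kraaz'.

pizza

Each pair mirrors across the alphabet (p↔k, r↔i, o↔l): positions sum to 25. Each letter is replaced by its mirror in the alphabet: a↔z, b↔y, c↔x, and so on (the Atbash cipher).
Decoding kraaz: k↔p, r↔i, a↔z, a↔z, z↔a.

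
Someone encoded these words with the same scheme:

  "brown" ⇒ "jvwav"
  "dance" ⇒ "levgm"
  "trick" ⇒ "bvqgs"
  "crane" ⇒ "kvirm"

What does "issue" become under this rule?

qwaym

The shifts repeat in a cycle of length 2: positions 0,1,… shift by +8, +4, then the pattern repeats.
Applying it to issue: i+8=q, s+4=w, s+8=a, u+4=y, e+8=m.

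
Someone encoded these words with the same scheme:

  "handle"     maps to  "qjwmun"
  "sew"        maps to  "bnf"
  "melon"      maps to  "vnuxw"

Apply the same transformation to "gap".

pjy

It's a constant shift of +9 (ROT9).
Applying it to gap: g+9=p, a+9=j, p+9=y.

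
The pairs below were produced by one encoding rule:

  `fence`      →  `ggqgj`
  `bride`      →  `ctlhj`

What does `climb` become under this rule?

dnlqg

In fence: f→g is +1, e→g is +2, n→q is +3, c→g is +4 — the shift increases by 1 each position. Each letter shifts forward by (position + 1), i.e. 1, 2, 3, … — the shift grows by one for each successive letter.
On climb: c+1=d, l+2=n, i+3=l, m+4=q, b+5=g.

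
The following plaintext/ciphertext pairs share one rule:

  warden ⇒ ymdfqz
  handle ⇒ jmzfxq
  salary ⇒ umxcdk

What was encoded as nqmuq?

lease

Shifts by position in warden: pos 0: w→y (+2), pos 1: a→m (+12), pos 2: r→d (+12), pos 3: d→f (+2), pos 4: e→q (+12), pos 5: n→z (+12) — repeating every 3. It's a Vigenère-style cipher with numeric key [2,12,12]: position i shifts by key[i mod 3].
Undoing it on nqmuq: n−2=l, q−12=e, m−12=a, u−2=s, q−12=e.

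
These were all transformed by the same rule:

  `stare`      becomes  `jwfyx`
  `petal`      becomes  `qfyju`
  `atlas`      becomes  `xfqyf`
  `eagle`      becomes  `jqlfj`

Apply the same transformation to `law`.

The output letters match the input read backwards, each shifted +5: stare reversed is erats. The word is reversed, then every letter is shifted forward by 5.
For law: reverse → wal; then shift: w+5=b, a+5=f, l+5=q.

bfq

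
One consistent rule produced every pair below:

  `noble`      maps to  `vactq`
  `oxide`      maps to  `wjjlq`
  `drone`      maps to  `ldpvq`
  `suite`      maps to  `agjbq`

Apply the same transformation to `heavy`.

pqbdk

Shifts by position in noble: pos 0: n→v (+8), pos 1: o→a (+12), pos 2: b→c (+1), pos 3: l→t (+8), pos 4: e→q (+12) — repeating every 3. It's a Vigenère-style cipher with numeric key [8,12,1]: position i shifts by key[i mod 3].
For heavy: h+8=p, e+12=q, a+1=b, v+8=d, y+12=k.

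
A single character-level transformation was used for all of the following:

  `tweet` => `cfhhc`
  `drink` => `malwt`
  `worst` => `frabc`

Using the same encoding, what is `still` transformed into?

The shift depends on letter class: consonant t→c is +9, but vowel e→h is +3. The rule splits by letter class: vowels +3, consonants +9.
For still: s(cons)+9=b, t(cons)+9=c, i(vowel)+3=l, l(cons)+9=u, l(cons)+9=u.

bcluu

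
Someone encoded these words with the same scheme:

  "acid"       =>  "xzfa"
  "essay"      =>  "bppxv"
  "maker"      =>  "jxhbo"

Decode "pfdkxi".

signal

It's a constant shift of +23 (ROT23).
Decoding pfdkxi: p−23=s, f−23=i, d−23=g, k−23=n, x−23=a, i−23=l.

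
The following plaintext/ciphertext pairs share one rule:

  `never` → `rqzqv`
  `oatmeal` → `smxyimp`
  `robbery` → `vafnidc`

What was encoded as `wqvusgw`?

It's a Vigenère-style cipher with numeric key [4,12]: position i shifts by key[i mod 2].
Reversing it on wqvusgw: w−4=s, q−12=e, v−4=r, u−12=i, s−4=o, g−12=u, w−4=s.

serious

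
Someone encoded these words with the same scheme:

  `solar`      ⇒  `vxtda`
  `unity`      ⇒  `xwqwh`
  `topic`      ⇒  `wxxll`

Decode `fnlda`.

cedar

A repeating key of period 3 is used — shifts +3, +9, +8 over and over.
Decoding fnlda: f−3=c, n−9=e, l−8=d, d−3=a, a−9=r.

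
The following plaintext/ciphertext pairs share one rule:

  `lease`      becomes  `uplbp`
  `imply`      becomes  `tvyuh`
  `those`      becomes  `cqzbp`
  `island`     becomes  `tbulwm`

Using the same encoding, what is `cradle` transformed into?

lalmup

Vowels shift forward by 11 and consonants shift forward by 9.
On cradle: c(cons)+9=l, r(cons)+9=a, a(vowel)+11=l, d(cons)+9=m, l(cons)+9=u, e(vowel)+11=p.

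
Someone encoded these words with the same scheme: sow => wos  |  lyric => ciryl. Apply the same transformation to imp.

pmi

The word is simply reversed.
On imp: reverse → pmi.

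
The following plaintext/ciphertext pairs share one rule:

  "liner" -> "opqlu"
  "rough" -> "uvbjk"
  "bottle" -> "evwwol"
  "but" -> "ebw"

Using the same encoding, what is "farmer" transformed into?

The shift depends on letter class: consonant l→o is +3, but vowel i→p is +7. Vowels shift forward by 7 and consonants shift forward by 3.
Applying it to farmer: f(cons)+3=i, a(vowel)+7=h, r(cons)+3=u, m(cons)+3=p, e(vowel)+7=l, r(cons)+3=u.

ihuplu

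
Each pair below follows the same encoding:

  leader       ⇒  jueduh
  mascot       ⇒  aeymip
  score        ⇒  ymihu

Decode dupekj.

Each letter's alphabet position (a=0..z=25) is mapped through 17·x+4 mod 26 — an affine cipher.
Undoing it on dupekj: d(3)→23·(3−4)≡3=d; u(20)→23·(20−4)≡4=e; p(15)→23·(15−4)≡19=t; e(4)→23·(4−4)≡0=a; k(10)→23·(10−4)≡8=i; j(9)→23·(9−4)≡11=l (all mod 26).

detail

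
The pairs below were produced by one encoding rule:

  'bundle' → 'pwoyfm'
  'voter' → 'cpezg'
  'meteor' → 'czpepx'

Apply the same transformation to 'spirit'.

The word is reversed, then every letter is shifted forward by 11.
On spirit: reverse → tirips; then shift: t+11=e, i+11=t, r+11=c, i+11=t, p+11=a, s+11=d.

etctad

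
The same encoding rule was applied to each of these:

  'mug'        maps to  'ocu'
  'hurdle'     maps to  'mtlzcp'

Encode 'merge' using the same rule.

mozmu

The word is reversed, then every letter is shifted forward by 8.
Applying it to merge: reverse → egrem; then shift: e+8=m, g+8=o, r+8=z, e+8=m, m+8=u.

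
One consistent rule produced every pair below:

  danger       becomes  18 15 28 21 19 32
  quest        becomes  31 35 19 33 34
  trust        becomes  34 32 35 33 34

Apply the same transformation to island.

d is letter #4 and maps to 18: an offset of 14. Each letter is replaced by its alphabet position (a=1..z=26) + 14.
Applying it to island: i=9→23, s=19→33, l=12→26, a=1→15, n=14→28, d=4→18.

23 33 26 15 28 18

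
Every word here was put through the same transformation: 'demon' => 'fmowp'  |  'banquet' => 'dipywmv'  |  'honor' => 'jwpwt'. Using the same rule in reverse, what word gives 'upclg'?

Shifts by position in demon: pos 0: d→f (+2), pos 1: e→m (+8), pos 2: m→o (+2), pos 3: o→w (+8) — repeating every 2. The shifts repeat in a cycle of length 2: positions 0,1,… shift by +2, +8, then the pattern repeats.
Undoing it on upclg: u−2=s, p−8=h, c−2=a, l−8=d, g−2=e.

shade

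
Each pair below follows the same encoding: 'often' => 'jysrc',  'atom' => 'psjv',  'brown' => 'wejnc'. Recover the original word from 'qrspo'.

petal

o(14)→j(9) and f(5)→y(24) fit y≡7x+15 (mod 26); the inverse of 7 mod 26 is 15. This is an affine cipher: with a=0,…,z=25, each position x becomes (7x+15) mod 26.
Undoing it on qrspo: q(16)→15·(16−15)≡15=p; r(17)→15·(17−15)≡4=e; s(18)→15·(18−15)≡19=t; p(15)→15·(15−15)≡0=a; o(14)→15·(14−15)≡11=l (all mod 26).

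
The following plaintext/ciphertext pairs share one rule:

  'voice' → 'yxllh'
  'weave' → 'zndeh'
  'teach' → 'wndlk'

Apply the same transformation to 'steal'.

vchjo

The shifts repeat in a cycle of length 2: positions 0,1,… shift by +3, +9, then the pattern repeats.
For steal: s+3=v, t+9=c, e+3=h, a+9=j, l+3=o.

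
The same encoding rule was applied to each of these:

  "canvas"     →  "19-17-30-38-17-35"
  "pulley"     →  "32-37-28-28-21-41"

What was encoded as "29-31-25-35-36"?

Letters become their 1-based position plus 16 (so a→17, b→18, …).
Undoing it on 29-31-25-35-36: 29→(29−16)÷1=13=m, 31→(31−16)÷1=15=o, 25→(25−16)÷1=9=i, 35→(35−16)÷1=19=s, 36→(36−16)÷1=20=t.

moist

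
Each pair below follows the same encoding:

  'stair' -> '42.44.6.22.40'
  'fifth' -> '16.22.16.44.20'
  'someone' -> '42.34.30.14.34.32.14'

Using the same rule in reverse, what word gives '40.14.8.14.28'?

s(#19)→42 and t(#20)→44: differences scale by 2, so n = 2·pos + 4. The formula is n = 2×(alphabet index, a=1) + 4.
Undoing it on 40.14.8.14.28: 40→(40−4)÷2=18=r, 14→(14−4)÷2=5=e, 8→(8−4)÷2=2=b, 14→(14−4)÷2=5=e, 28→(28−4)÷2=12=l.

rebel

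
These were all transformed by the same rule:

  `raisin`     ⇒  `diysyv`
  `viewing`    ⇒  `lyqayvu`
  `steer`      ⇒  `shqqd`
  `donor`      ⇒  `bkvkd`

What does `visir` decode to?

nasal

r(17)→d(3) and a(0)→i(8) fit y≡15x+8 (mod 26); the inverse of 15 mod 26 is 7. This is an affine cipher: with a=0,…,z=25, each position x becomes (15x+8) mod 26.
Reversing it on visir: v(21)→7·(21−8)≡13=n; i(8)→7·(8−8)≡0=a; s(18)→7·(18−8)≡18=s; i(8)→7·(8−8)≡0=a; r(17)→7·(17−8)≡11=l (all mod 26).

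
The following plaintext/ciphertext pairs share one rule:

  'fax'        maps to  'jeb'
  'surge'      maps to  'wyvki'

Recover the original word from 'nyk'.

jug

Compare letters: f→j is +4, a→e is +4, x→b is +4 — a constant shift. It's a constant shift of +4 (ROT4).
Undoing it on nyk: n−4=j, y−4=u, k−4=g.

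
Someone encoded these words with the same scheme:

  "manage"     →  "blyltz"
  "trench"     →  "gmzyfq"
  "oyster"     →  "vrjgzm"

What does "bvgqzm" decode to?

m(12)→b(1) and a(0)→l(11) fit y≡23x+11 (mod 26); the inverse of 23 mod 26 is 17. Treating letters as 0–25, the rule is x ↦ 23x + 11 (mod 26).
Decoding bvgqzm: b(1)→17·(1−11)≡12=m; v(21)→17·(21−11)≡14=o; g(6)→17·(6−11)≡19=t; q(16)→17·(16−11)≡7=h; z(25)→17·(25−11)≡4=e; m(12)→17·(12−11)≡17=r (all mod 26).

mother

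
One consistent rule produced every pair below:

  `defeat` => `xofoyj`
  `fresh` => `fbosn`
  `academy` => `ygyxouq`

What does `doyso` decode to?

lease

d(3)→x(23) and e(4)→o(14) fit y≡17x+24 (mod 26); the inverse of 17 mod 26 is 23. Treating letters as 0–25, the rule is x ↦ 17x + 24 (mod 26).
Reversing it on doyso: d(3)→23·(3−24)≡11=l; o(14)→23·(14−24)≡4=e; y(24)→23·(24−24)≡0=a; s(18)→23·(18−24)≡18=s; o(14)→23·(14−24)≡4=e (all mod 26).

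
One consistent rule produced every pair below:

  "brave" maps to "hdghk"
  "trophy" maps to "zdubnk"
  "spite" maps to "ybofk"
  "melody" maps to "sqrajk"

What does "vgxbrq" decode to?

Shifts by position in brave: pos 0: b→h (+6), pos 1: r→d (+12), pos 2: a→g (+6), pos 3: v→h (+12) — repeating every 2. It's a Vigenère-style cipher with numeric key [6,12]: position i shifts by key[i mod 2].
Undoing it on vgxbrq: v−6=p, g−12=u, x−6=r, b−12=p, r−6=l, q−12=e.

purple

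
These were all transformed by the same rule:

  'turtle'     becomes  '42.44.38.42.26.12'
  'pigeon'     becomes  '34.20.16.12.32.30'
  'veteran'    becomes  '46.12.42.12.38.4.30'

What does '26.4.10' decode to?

lad

t(#20)→42 and u(#21)→44: differences scale by 2, so n = 2·pos + 2. Each letter becomes 2×(its alphabet position, a=1..z=26) + 2.
Undoing it on 26.4.10: 26→(26−2)÷2=12=l, 4→(4−2)÷2=1=a, 10→(10−2)÷2=4=d.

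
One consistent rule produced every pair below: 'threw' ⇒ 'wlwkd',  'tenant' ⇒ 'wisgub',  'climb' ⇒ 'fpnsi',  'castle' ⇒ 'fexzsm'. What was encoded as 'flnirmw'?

In threw: t→w is +3, h→l is +4, r→w is +5, e→k is +6 — the shift increases by 1 each position. Each letter shifts forward by (position + 3), i.e. 3, 4, 5, … — the shift grows by one for each successive letter.
Undoing it on flnirmw: f−3=c, l−4=h, n−5=i, i−6=c, r−7=k, m−8=e, w−9=n.

chicken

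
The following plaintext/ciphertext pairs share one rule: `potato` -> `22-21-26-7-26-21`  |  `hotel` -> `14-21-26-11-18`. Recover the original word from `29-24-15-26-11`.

write

Letters become their 1-based position plus 6 (so a→7, b→8, …).
Decoding 29-24-15-26-11: 29→(29−6)÷1=23=w, 24→(24−6)÷1=18=r, 15→(15−6)÷1=9=i, 26→(26−6)÷1=20=t, 11→(11−6)÷1=5=e.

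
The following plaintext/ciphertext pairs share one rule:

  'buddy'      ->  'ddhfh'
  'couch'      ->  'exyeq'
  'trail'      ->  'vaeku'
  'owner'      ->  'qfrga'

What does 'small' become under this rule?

uvenu

It's a Vigenère-style cipher with numeric key [2,9,4]: position i shifts by key[i mod 3].
On small: s+2=u, m+9=v, a+4=e, l+2=n, l+9=u.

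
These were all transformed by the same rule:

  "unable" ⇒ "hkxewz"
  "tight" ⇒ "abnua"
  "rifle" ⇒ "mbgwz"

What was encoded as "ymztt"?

press

Treating letters as 0–25, the rule is x ↦ 7x + 23 (mod 26).
Decoding ymztt: y(24)→15·(24−23)≡15=p; m(12)→15·(12−23)≡17=r; z(25)→15·(25−23)≡4=e; t(19)→15·(19−23)≡18=s; t(19)→15·(19−23)≡18=s (all mod 26).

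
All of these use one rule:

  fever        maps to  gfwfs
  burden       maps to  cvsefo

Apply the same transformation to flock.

It's a constant shift of +1 (ROT1).
Applying it to flock: f+1=g, l+1=m, o+1=p, c+1=d, k+1=l.

gmpdl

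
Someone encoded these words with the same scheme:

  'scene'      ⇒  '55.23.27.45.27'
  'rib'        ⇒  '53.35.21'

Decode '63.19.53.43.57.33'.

warmth

s(#19)→55 and c(#3)→23: differences scale by 2, so n = 2·pos + 17. Each letter becomes 2×(its alphabet position, a=1..z=26) + 17.
Reversing it on 63.19.53.43.57.33: 63→(63−17)÷2=23=w, 19→(19−17)÷2=1=a, 53→(53−17)÷2=18=r, 43→(43−17)÷2=13=m, 57→(57−17)÷2=20=t, 33→(33−17)÷2=8=h.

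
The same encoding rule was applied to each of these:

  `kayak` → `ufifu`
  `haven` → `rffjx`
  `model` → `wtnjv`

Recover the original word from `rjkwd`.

The shifts repeat in a cycle of length 2: positions 0,1,… shift by +10, +5, then the pattern repeats.
Decoding rjkwd: r−10=h, j−5=e, k−10=a, w−5=r, d−10=t.

heart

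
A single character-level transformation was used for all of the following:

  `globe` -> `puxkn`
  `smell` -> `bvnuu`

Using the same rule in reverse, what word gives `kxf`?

Compare letters: g→p is +9, l→u is +9, o→x is +9 — a constant shift. This is a Caesar cipher with shift 9.
Reversing it on kxf: k−9=b, x−9=o, f−9=w.

bow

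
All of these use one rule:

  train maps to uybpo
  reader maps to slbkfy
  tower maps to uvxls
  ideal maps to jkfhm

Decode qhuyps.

Shifts by position in train: pos 0: t→u (+1), pos 1: r→y (+7), pos 2: a→b (+1), pos 3: i→p (+7) — repeating every 2. It's a Vigenère-style cipher with numeric key [1,7]: position i shifts by key[i mod 2].
Undoing it on qhuyps: q−1=p, h−7=a, u−1=t, y−7=r, p−1=o, s−7=l.

patrol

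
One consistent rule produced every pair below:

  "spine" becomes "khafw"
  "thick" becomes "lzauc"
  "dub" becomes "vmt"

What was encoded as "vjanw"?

drive

Compare letters: s→k is +18, p→h is +18, i→a is +18 — a constant shift. This is a Caesar cipher with shift 18.
Decoding vjanw: v−18=d, j−18=r, a−18=i, n−18=v, w−18=e.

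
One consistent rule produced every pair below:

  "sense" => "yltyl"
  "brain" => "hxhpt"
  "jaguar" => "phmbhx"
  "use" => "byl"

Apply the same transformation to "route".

xvbzl

The shift depends on letter class: consonant s→y is +6, but vowel e→l is +7. The rule splits by letter class: vowels +7, consonants +6.
On route: r(cons)+6=x, o(vowel)+7=v, u(vowel)+7=b, t(cons)+6=z, e(vowel)+7=l.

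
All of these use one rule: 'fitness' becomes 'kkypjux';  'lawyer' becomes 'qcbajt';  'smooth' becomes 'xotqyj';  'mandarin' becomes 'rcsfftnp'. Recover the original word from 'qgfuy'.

least

Shifts by position in fitness: pos 0: f→k (+5), pos 1: i→k (+2), pos 2: t→y (+5), pos 3: n→p (+2) — repeating every 2. It's a Vigenère-style cipher with numeric key [5,2]: position i shifts by key[i mod 2].
Reversing it on qgfuy: q−5=l, g−2=e, f−5=a, u−2=s, y−5=t.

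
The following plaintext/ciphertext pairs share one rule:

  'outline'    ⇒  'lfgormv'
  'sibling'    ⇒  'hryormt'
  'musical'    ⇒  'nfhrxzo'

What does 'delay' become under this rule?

wvozb

Letters are reflected about the middle of the alphabet (position → 25−position): Atbash.
For delay: d↔w, e↔v, l↔o, a↔z, y↔b.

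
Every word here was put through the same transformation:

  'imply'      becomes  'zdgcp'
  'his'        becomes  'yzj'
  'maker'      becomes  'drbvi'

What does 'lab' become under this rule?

Compare letters: i→z is +17, m→d is +17, p→g is +17 — a constant shift. Every letter moves 17 places later in the alphabet, wrapping around z→a.
Applying it to lab: l+17=c, a+17=r, b+17=s.

crs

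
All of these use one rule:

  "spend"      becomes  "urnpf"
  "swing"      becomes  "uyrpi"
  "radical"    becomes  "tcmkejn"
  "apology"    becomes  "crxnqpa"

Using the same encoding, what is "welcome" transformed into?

ygueqvg

The shifts repeat in a cycle of length 3: positions 0,1,… shift by +2, +2, +9, then the pattern repeats.
Applying it to welcome: w+2=y, e+2=g, l+9=u, c+2=e, o+2=q, m+9=v, e+2=g.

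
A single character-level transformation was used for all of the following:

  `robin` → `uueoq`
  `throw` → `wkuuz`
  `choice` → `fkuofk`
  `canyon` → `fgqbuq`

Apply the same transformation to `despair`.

gkvsgou

The rule splits by letter class: vowels +6, consonants +3.
For despair: d(cons)+3=g, e(vowel)+6=k, s(cons)+3=v, p(cons)+3=s, a(vowel)+6=g, i(vowel)+6=o, r(cons)+3=u.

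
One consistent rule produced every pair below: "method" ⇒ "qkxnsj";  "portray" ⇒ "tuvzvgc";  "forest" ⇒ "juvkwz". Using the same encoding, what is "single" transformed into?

wormpk

It's a Vigenère-style cipher with numeric key [4,6]: position i shifts by key[i mod 2].
On single: s+4=w, i+6=o, n+4=r, g+6=m, l+4=p, e+6=k.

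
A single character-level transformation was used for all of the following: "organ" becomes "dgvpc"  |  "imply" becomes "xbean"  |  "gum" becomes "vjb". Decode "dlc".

own

Compare letters: o→d is +15, r→g is +15, g→v is +15 — a constant shift. Each letter is shifted forward by 15 in the alphabet (a Caesar shift of +15).
Reversing it on dlc: d−15=o, l−15=w, c−15=n.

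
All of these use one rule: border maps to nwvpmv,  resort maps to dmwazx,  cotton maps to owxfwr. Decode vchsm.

Shifts by position in border: pos 0: b→n (+12), pos 1: o→w (+8), pos 2: r→v (+4), pos 3: d→p (+12), pos 4: e→m (+8), pos 5: r→v (+4) — repeating every 3. A repeating key of period 3 is used — shifts +12, +8, +4 over and over.
Decoding vchsm: v−12=j, c−8=u, h−4=d, s−12=g, m−8=e.

judge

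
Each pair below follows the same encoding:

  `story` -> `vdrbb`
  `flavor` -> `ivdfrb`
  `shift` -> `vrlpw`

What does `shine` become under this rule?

vrlxh

Shifts by position in story: pos 0: s→v (+3), pos 1: t→d (+10), pos 2: o→r (+3), pos 3: r→b (+10) — repeating every 2. The shifts repeat in a cycle of length 2: positions 0,1,… shift by +3, +10, then the pattern repeats.
For shine: s+3=v, h+10=r, i+3=l, n+10=x, e+3=h.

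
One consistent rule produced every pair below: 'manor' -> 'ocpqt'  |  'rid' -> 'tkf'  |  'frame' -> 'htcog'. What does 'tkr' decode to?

Compare letters: m→o is +2, a→c is +2, n→p is +2 — a constant shift. It's a constant shift of +2 (ROT2).
Decoding tkr: t−2=r, k−2=i, r−2=p.

rip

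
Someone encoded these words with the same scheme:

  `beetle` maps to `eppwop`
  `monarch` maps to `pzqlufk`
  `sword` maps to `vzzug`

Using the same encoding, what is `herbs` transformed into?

The shift depends on letter class: consonant b→e is +3, but vowel e→p is +11. Two shifts are in play — +11 for a/e/i/o/u, +3 for every other letter.
On herbs: h(cons)+3=k, e(vowel)+11=p, r(cons)+3=u, b(cons)+3=e, s(cons)+3=v.

kpuev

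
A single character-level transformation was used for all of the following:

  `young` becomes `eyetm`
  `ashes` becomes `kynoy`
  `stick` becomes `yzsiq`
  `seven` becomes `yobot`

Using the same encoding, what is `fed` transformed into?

The shift depends on letter class: consonant y→e is +6, but vowel o→y is +10. Vowels shift forward by 10 and consonants shift forward by 6.
On fed: f(cons)+6=l, e(vowel)+10=o, d(cons)+6=j.

loj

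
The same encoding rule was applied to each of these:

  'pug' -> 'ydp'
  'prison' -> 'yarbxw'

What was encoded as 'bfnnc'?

Compare letters: p→y is +9, u→d is +9, g→p is +9 — a constant shift. Every letter moves 9 places later in the alphabet, wrapping around z→a.
Undoing it on bfnnc: b−9=s, f−9=w, n−9=e, n−9=e, c−9=t.

sweet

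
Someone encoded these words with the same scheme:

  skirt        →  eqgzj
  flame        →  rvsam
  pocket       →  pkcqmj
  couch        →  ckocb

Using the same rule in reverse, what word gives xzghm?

bride

s(18)→e(4) and k(10)→q(16) fit y≡5x+18 (mod 26); the inverse of 5 mod 26 is 21. This is an affine cipher: with a=0,…,z=25, each position x becomes (5x+18) mod 26.
Reversing it on xzghm: x(23)→21·(23−18)≡1=b; z(25)→21·(25−18)≡17=r; g(6)→21·(6−18)≡8=i; h(7)→21·(7−18)≡3=d; m(12)→21·(12−18)≡4=e (all mod 26).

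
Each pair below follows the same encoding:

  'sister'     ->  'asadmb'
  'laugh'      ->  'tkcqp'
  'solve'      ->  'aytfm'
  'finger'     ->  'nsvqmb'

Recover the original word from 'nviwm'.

Shifts by position in sister: pos 0: s→a (+8), pos 1: i→s (+10), pos 2: s→a (+8), pos 3: t→d (+10) — repeating every 2. It's a Vigenère-style cipher with numeric key [8,10]: position i shifts by key[i mod 2].
Undoing it on nviwm: n−8=f, v−10=l, i−8=a, w−10=m, m−8=e.

flame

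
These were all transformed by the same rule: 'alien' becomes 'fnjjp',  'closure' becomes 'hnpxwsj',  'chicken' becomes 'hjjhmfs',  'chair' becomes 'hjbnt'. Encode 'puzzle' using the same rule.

uwaenf

Shifts by position in alien: pos 0: a→f (+5), pos 1: l→n (+2), pos 2: i→j (+1), pos 3: e→j (+5), pos 4: n→p (+2) — repeating every 3. It's a Vigenère-style cipher with numeric key [5,2,1]: position i shifts by key[i mod 3].
Applying it to puzzle: p+5=u, u+2=w, z+1=a, z+5=e, l+2=n, e+1=f.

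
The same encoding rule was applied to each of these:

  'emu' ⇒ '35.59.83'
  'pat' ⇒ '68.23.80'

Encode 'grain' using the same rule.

e(#5)→35 and m(#13)→59: differences scale by 3, so n = 3·pos + 20. With a=1..z=26, the number is 3·pos + 20.
Applying it to grain: g=7→41, r=18→74, a=1→23, i=9→47, n=14→62.

41.74.23.47.62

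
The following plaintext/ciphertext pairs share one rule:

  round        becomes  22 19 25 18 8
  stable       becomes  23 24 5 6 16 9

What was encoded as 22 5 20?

rap

r is letter #18 and maps to 22: an offset of 4. Each letter is replaced by its alphabet position (a=1..z=26) + 4.
Decoding 22 5 20: 22→(22−4)÷1=18=r, 5→(5−4)÷1=1=a, 20→(20−4)÷1=16=p.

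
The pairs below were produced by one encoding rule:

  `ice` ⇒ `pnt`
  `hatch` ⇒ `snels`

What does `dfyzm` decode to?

bonus

The output letters match the input read backwards, each shifted +11: ice reversed is eci. Read the word backwards and shift each letter +11.
Reversing it on dfyzm: shift back: d−11=s, f−11=u, y−11=n, z−11=o, m−11=b → sunob; then reverse → bonus.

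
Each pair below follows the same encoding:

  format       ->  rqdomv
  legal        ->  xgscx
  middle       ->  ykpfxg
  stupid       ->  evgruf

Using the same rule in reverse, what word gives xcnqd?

labor

A repeating key of period 2 is used — shifts +12, +2 over and over.
Reversing it on xcnqd: x−12=l, c−2=a, n−12=b, q−2=o, d−12=r.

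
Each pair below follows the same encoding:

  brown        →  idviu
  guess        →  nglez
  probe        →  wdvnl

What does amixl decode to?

Shifts by position in brown: pos 0: b→i (+7), pos 1: r→d (+12), pos 2: o→v (+7), pos 3: w→i (+12) — repeating every 2. The shifts repeat in a cycle of length 2: positions 0,1,… shift by +7, +12, then the pattern repeats.
Reversing it on amixl: a−7=t, m−12=a, i−7=b, x−12=l, l−7=e.

table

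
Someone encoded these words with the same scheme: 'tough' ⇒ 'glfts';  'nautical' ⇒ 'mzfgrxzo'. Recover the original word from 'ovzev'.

Each pair mirrors across the alphabet (t↔g, o↔l, u↔f): positions sum to 25. Letters are reflected about the middle of the alphabet (position → 25−position): Atbash.
Undoing it on ovzev: o↔l, v↔e, z↔a, e↔v, v↔e.

leave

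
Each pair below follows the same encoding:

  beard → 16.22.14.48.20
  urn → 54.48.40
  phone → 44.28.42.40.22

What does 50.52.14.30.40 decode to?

b(#2)→16 and e(#5)→22: differences scale by 2, so n = 2·pos + 12. The formula is n = 2×(alphabet index, a=1) + 12.
Undoing it on 50.52.14.30.40: 50→(50−12)÷2=19=s, 52→(52−12)÷2=20=t, 14→(14−12)÷2=1=a, 30→(30−12)÷2=9=i, 40→(40−12)÷2=14=n.

stain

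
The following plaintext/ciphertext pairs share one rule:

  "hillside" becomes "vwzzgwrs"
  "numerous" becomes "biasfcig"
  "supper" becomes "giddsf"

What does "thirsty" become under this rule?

hvwfghm

Each letter is shifted forward by 14 in the alphabet (a Caesar shift of +14).
For thirsty: t+14=h, h+14=v, i+14=w, r+14=f, s+14=g, t+14=h, y+14=m.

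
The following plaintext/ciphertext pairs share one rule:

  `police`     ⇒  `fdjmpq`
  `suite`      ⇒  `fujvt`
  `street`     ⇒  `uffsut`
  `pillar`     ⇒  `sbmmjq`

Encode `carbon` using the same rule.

Read the word backwards and shift each letter +1.
Applying it to carbon: reverse → nobrac; then shift: n+1=o, o+1=p, b+1=c, r+1=s, a+1=b, c+1=d.

opcsbd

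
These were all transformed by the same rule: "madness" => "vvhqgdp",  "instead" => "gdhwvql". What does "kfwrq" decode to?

The output letters match the input read backwards, each shifted +3: madness reversed is ssendam. Two steps: reverse the string, then apply a Caesar shift of +3.
Decoding kfwrq: shift back: k−3=h, f−3=c, w−3=t, r−3=o, q−3=n → hcton; then reverse → notch.

notch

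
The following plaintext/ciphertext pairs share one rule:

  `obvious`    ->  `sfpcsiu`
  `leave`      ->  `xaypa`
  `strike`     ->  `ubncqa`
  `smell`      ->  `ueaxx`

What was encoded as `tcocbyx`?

o(14)→s(18) and b(1)→f(5) fit y≡7x+24 (mod 26); the inverse of 7 mod 26 is 15. Each letter's alphabet position (a=0..z=25) is mapped through 7·x+24 mod 26 — an affine cipher.
Undoing it on tcocbyx: t(19)→15·(19−24)≡3=d; c(2)→15·(2−24)≡8=i; o(14)→15·(14−24)≡6=g; c(2)→15·(2−24)≡8=i; b(1)→15·(1−24)≡19=t; y(24)→15·(24−24)≡0=a; x(23)→15·(23−24)≡11=l (all mod 26).

digital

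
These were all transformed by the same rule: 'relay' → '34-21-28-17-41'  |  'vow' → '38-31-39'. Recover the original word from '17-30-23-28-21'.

The number is (letter's place in the alphabet, a=1) + 16.
Reversing it on 17-30-23-28-21: 17→(17−16)÷1=1=a, 30→(30−16)÷1=14=n, 23→(23−16)÷1=7=g, 28→(28−16)÷1=12=l, 21→(21−16)÷1=5=e.

angle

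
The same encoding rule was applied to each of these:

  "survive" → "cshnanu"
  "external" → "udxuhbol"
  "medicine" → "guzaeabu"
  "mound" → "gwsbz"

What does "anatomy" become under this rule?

Each letter's alphabet position (a=0..z=25) is mapped through 21·x+14 mod 26 — an affine cipher.
For anatomy: a(0)→21·0+14≡14=o; n(13)→21·13+14≡1=b; a(0)→21·0+14≡14=o; t(19)→21·19+14≡23=x; o(14)→21·14+14≡22=w; m(12)→21·12+14≡6=g; y(24)→21·24+14≡24=y (all mod 26).

oboxwgy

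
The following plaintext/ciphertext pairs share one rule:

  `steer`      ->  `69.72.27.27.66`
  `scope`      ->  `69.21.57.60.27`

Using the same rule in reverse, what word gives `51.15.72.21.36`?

s(#19)→69 and t(#20)→72: differences scale by 3, so n = 3·pos + 12. With a=1..z=26, the number is 3·pos + 12.
Decoding 51.15.72.21.36: 51→(51−12)÷3=13=m, 15→(15−12)÷3=1=a, 72→(72−12)÷3=20=t, 21→(21−12)÷3=3=c, 36→(36−12)÷3=8=h.

match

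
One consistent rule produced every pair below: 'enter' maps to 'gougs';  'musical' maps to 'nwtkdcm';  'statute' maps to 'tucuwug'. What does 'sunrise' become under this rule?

The shift depends on letter class: consonant n→o is +1, but vowel e→g is +2. The rule splits by letter class: vowels +2, consonants +1.
For sunrise: s(cons)+1=t, u(vowel)+2=w, n(cons)+1=o, r(cons)+1=s, i(vowel)+2=k, s(cons)+1=t, e(vowel)+2=g.

twosktg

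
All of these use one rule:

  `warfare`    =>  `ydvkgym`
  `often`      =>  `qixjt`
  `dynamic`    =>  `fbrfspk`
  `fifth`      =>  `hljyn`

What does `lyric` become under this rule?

In warfare: w→y is +2, a→d is +3, r→v is +4, f→k is +5 — the shift increases by 1 each position. Letter i (0-indexed) is shifted by i+2, so successive shifts are 2, 3, 4, ….
Applying it to lyric: l+2=n, y+3=b, r+4=v, i+5=n, c+6=i.

nbvni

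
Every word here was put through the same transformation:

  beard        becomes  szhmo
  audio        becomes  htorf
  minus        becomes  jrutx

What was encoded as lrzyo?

yield

b(1)→s(18) and e(4)→z(25) fit y≡11x+7 (mod 26); the inverse of 11 mod 26 is 19. Each letter's alphabet position (a=0..z=25) is mapped through 11·x+7 mod 26 — an affine cipher.
Decoding lrzyo: l(11)→19·(11−7)≡24=y; r(17)→19·(17−7)≡8=i; z(25)→19·(25−7)≡4=e; y(24)→19·(24−7)≡11=l; o(14)→19·(14−7)≡3=d (all mod 26).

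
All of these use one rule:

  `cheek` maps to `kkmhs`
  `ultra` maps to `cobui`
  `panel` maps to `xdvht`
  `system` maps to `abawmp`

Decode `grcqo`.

young

Shifts by position in cheek: pos 0: c→k (+8), pos 1: h→k (+3), pos 2: e→m (+8), pos 3: e→h (+3) — repeating every 2. A repeating key of period 2 is used — shifts +8, +3 over and over.
Undoing it on grcqo: g−8=y, r−3=o, c−8=u, q−3=n, o−8=g.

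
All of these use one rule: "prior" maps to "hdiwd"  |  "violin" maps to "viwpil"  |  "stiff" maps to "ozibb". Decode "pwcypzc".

loyalty

p(15)→h(7) and r(17)→d(3) fit y≡11x+24 (mod 26); the inverse of 11 mod 26 is 19. Each letter's alphabet position (a=0..z=25) is mapped through 11·x+24 mod 26 — an affine cipher.
Reversing it on pwcypzc: p(15)→19·(15−24)≡11=l; w(22)→19·(22−24)≡14=o; c(2)→19·(2−24)≡24=y; y(24)→19·(24−24)≡0=a; p(15)→19·(15−24)≡11=l; z(25)→19·(25−24)≡19=t; c(2)→19·(2−24)≡24=y (all mod 26).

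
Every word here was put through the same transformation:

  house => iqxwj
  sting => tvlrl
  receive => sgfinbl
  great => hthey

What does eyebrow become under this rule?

In house: h→i is +1, o→q is +2, u→x is +3, s→w is +4 — the shift increases by 1 each position. Each letter shifts forward by (position + 1), i.e. 1, 2, 3, … — the shift grows by one for each successive letter.
On eyebrow: e+1=f, y+2=a, e+3=h, b+4=f, r+5=w, o+6=u, w+7=d.

fahfwud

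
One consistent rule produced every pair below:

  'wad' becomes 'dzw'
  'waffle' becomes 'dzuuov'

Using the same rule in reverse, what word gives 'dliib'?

Each pair mirrors across the alphabet (w↔d, a↔z, d↔w): positions sum to 25. Each letter is replaced by its mirror in the alphabet: a↔z, b↔y, c↔x, and so on (the Atbash cipher).
Reversing it on dliib: d↔w, l↔o, i↔r, i↔r, b↔y.

worry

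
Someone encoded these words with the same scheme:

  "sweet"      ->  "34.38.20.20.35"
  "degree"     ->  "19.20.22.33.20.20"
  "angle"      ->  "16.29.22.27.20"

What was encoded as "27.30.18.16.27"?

local

Each letter is replaced by its alphabet position (a=1..z=26) + 15.
Decoding 27.30.18.16.27: 27→(27−15)÷1=12=l, 30→(30−15)÷1=15=o, 18→(18−15)÷1=3=c, 16→(16−15)÷1=1=a, 27→(27−15)÷1=12=l.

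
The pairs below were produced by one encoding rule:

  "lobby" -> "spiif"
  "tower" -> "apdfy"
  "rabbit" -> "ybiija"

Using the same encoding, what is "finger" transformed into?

mjunfy

The rule splits by letter class: vowels +1, consonants +7.
Applying it to finger: f(cons)+7=m, i(vowel)+1=j, n(cons)+7=u, g(cons)+7=n, e(vowel)+1=f, r(cons)+7=y.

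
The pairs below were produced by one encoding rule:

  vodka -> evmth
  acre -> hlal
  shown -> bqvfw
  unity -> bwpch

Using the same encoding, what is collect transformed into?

lvuullc

Vowels shift forward by 7 and consonants shift forward by 9.
On collect: c(cons)+9=l, o(vowel)+7=v, l(cons)+9=u, l(cons)+9=u, e(vowel)+7=l, c(cons)+9=l, t(cons)+9=c.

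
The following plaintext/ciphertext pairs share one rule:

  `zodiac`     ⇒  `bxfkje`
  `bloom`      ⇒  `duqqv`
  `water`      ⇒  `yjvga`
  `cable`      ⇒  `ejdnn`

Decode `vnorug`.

Shifts by position in zodiac: pos 0: z→b (+2), pos 1: o→x (+9), pos 2: d→f (+2), pos 3: i→k (+2), pos 4: a→j (+9), pos 5: c→e (+2) — repeating every 3. The shifts repeat in a cycle of length 3: positions 0,1,… shift by +2, +9, +2, then the pattern repeats.
Decoding vnorug: v−2=t, n−9=e, o−2=m, r−2=p, u−9=l, g−2=e.

temple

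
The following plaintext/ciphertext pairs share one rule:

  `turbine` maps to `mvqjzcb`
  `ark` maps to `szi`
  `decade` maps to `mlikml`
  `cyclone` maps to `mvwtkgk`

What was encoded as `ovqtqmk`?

ceiling

The output letters match the input read backwards, each shifted +8: turbine reversed is enibrut. The word is reversed, then every letter is shifted forward by 8.
Undoing it on ovqtqmk: shift back: o−8=g, v−8=n, q−8=i, t−8=l, q−8=i, m−8=e, k−8=c → gniliec; then reverse → ceiling.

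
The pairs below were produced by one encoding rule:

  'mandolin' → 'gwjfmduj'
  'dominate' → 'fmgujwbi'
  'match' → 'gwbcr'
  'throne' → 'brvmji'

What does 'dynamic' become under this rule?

This is an affine cipher: with a=0,…,z=25, each position x becomes (3x+22) mod 26.
For dynamic: d(3)→3·3+22≡5=f; y(24)→3·24+22≡16=q; n(13)→3·13+22≡9=j; a(0)→3·0+22≡22=w; m(12)→3·12+22≡6=g; i(8)→3·8+22≡20=u; c(2)→3·2+22≡2=c (all mod 26).

fqjwguc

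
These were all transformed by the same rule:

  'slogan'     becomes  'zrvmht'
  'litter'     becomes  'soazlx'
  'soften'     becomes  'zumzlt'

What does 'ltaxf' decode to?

Shifts by position in slogan: pos 0: s→z (+7), pos 1: l→r (+6), pos 2: o→v (+7), pos 3: g→m (+6) — repeating every 2. It's a Vigenère-style cipher with numeric key [7,6]: position i shifts by key[i mod 2].
Decoding ltaxf: l−7=e, t−6=n, a−7=t, x−6=r, f−7=y.

entry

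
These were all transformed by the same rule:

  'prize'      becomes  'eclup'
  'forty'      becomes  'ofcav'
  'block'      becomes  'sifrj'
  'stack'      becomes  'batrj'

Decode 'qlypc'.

diver

p(15)→e(4) and r(17)→c(2) fit y≡25x+19 (mod 26); the inverse of 25 mod 26 is 25. This is an affine cipher: with a=0,…,z=25, each position x becomes (25x+19) mod 26.
Reversing it on qlypc: q(16)→25·(16−19)≡3=d; l(11)→25·(11−19)≡8=i; y(24)→25·(24−19)≡21=v; p(15)→25·(15−19)≡4=e; c(2)→25·(2−19)≡17=r (all mod 26).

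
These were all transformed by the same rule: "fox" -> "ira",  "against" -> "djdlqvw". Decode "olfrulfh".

Compare letters: f→i is +3, o→r is +3, x→a is +3 — a constant shift. Every letter moves 3 places later in the alphabet, wrapping around z→a.
Decoding olfrulfh: o−3=l, l−3=i, f−3=c, r−3=o, u−3=r, l−3=i, f−3=c, h−3=e.

licorice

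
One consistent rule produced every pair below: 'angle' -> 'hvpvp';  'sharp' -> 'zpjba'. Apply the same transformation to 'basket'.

In angle: a→h is +7, n→v is +8, g→p is +9, l→v is +10 — the shift increases by 1 each position. Letter i (0-indexed) is shifted by i+7, so successive shifts are 7, 8, 9, ….
For basket: b+7=i, a+8=i, s+9=b, k+10=u, e+11=p, t+12=f.

iibupf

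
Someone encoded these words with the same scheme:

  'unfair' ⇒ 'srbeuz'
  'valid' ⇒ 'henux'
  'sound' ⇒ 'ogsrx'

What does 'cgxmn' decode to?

model

u(20)→s(18) and n(13)→r(17) fit y≡15x+4 (mod 26); the inverse of 15 mod 26 is 7. This is an affine cipher: with a=0,…,z=25, each position x becomes (15x+4) mod 26.
Decoding cgxmn: c(2)→7·(2−4)≡12=m; g(6)→7·(6−4)≡14=o; x(23)→7·(23−4)≡3=d; m(12)→7·(12−4)≡4=e; n(13)→7·(13−4)≡11=l (all mod 26).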